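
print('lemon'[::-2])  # nml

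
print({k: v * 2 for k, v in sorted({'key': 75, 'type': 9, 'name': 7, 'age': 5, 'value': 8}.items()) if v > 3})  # {'age': 10, 'key': 150, 'name': 14, 'type': 18, 'value': 16}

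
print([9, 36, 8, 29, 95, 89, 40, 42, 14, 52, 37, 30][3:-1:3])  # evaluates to [29, 40, 52]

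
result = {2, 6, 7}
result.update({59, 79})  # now {2, 6, 7, 59, 79}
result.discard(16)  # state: {2, 6, 7, 59, 79}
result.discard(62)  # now {2, 6, 7, 59, 79}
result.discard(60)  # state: {2, 6, 7, 59, 79}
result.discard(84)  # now {2, 6, 7, 59, 79}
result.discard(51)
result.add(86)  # {2, 6, 7, 59, 79, 86}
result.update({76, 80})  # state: {2, 6, 7, 59, 76, 79, 80, 86}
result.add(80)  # {2, 6, 7, 59, 76, 79, 80, 86}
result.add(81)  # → {2, 6, 7, 59, 76, 79, 80, 81, 86}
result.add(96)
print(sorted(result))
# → [2, 6, 7, 59, 76, 79, 80, 81, 86, 96]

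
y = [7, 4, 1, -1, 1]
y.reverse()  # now [1, -1, 1, 4, 7]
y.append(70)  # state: [1, -1, 1, 4, 7, 70]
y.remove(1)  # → [-1, 1, 4, 7, 70]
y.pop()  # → 70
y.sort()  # [-1, 1, 4, 7]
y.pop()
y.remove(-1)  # [1, 4]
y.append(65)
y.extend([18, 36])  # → [1, 4, 65, 18, 36]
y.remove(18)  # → [1, 4, 65, 36]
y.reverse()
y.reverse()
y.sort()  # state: [1, 4, 36, 65]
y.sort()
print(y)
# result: [1, 4, 36, 65]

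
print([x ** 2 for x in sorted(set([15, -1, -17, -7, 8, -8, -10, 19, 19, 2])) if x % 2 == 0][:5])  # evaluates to [100, 64, 4, 64]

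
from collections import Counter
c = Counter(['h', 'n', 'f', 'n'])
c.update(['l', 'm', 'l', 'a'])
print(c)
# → Counter({'n': 2, 'l': 2, 'h': 1, 'f': 1, 'm': 1, 'a': 1})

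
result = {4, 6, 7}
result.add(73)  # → {4, 6, 7, 73}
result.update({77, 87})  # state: {4, 6, 7, 73, 77, 87}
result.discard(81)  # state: {4, 6, 7, 73, 77, 87}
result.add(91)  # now {4, 6, 7, 73, 77, 87, 91}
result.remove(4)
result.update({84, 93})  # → {6, 7, 73, 77, 84, 87, 91, 93}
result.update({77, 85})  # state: {6, 7, 73, 77, 84, 85, 87, 91, 93}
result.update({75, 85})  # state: {6, 7, 73, 75, 77, 84, 85, 87, 91, 93}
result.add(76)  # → {6, 7, 73, 75, 76, 77, 84, 85, 87, 91, 93}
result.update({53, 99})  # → {6, 7, 53, 73, 75, 76, 77, 84, 85, 87, 91, 93, 99}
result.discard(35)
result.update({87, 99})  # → {6, 7, 53, 73, 75, 76, 77, 84, 85, 87, 91, 93, 99}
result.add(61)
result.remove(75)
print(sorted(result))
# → [6, 7, 53, 61, 73, 76, 77, 84, 85, 87, 91, 93, 99]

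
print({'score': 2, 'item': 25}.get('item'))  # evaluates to 25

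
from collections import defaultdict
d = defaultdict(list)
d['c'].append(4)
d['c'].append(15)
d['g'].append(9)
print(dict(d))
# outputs {'c': [4, 15], 'g': [9]}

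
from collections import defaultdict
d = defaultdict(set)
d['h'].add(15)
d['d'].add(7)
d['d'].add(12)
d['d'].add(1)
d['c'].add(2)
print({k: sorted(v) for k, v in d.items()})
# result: {'h': [15], 'd': [1, 7, 12], 'c': [2]}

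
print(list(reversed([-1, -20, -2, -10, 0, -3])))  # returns [-3, 0, -10, -2, -20, -1]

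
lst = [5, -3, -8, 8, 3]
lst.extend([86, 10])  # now [5, -3, -8, 8, 3, 86, 10]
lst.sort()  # [-8, -3, 3, 5, 8, 10, 86]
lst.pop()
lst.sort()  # [-8, -3, 3, 5, 8, 10]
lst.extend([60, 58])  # [-8, -3, 3, 5, 8, 10, 60, 58]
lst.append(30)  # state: [-8, -3, 3, 5, 8, 10, 60, 58, 30]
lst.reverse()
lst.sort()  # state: [-8, -3, 3, 5, 8, 10, 30, 58, 60]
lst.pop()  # 60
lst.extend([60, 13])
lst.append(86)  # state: [-8, -3, 3, 5, 8, 10, 30, 58, 60, 13, 86]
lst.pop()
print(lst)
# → [-8, -3, 3, 5, 8, 10, 30, 58, 60, 13]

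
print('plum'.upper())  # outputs PLUM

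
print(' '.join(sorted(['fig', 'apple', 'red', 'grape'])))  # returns apple fig grape red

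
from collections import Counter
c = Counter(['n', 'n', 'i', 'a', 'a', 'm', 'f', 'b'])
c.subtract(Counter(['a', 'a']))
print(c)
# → Counter({'n': 2, 'i': 1, 'm': 1, 'f': 1, 'b': 1, 'a': 0})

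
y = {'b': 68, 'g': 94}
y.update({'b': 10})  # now {'b': 10, 'g': 94}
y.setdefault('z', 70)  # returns 70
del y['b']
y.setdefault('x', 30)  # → 30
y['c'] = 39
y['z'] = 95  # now {'g': 94, 'z': 95, 'x': 30, 'c': 39}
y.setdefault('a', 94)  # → 94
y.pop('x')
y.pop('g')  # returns 94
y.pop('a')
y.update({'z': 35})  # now {'z': 35, 'c': 39}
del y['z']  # {'c': 39}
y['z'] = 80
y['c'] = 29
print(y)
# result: {'c': 29, 'z': 80}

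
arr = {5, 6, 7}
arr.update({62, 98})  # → {5, 6, 7, 62, 98}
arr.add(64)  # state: {5, 6, 7, 62, 64, 98}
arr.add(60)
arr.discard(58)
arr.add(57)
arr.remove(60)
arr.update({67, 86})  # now {5, 6, 7, 57, 62, 64, 67, 86, 98}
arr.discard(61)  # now {5, 6, 7, 57, 62, 64, 67, 86, 98}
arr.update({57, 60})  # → {5, 6, 7, 57, 60, 62, 64, 67, 86, 98}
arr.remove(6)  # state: {5, 7, 57, 60, 62, 64, 67, 86, 98}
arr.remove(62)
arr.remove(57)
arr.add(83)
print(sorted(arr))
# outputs [5, 7, 60, 64, 67, 83, 86, 98]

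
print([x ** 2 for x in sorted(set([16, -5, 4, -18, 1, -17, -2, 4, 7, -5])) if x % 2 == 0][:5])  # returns [324, 4, 16, 256]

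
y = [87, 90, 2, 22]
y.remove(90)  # [87, 2, 22]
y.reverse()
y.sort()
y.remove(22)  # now [2, 87]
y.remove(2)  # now [87]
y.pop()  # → 87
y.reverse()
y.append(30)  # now [30]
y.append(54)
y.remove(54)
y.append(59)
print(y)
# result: [30, 59]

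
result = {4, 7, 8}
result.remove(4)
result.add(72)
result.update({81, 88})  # {7, 8, 72, 81, 88}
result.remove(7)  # {8, 72, 81, 88}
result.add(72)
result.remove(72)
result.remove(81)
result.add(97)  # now {8, 88, 97}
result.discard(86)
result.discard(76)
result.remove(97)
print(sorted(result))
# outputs [8, 88]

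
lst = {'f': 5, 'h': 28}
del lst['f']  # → {'h': 28}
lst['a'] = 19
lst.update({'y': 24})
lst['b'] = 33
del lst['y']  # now {'h': 28, 'a': 19, 'b': 33}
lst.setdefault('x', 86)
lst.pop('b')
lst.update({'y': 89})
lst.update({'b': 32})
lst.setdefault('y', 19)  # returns 89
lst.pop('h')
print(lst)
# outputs {'a': 19, 'x': 86, 'y': 89, 'b': 32}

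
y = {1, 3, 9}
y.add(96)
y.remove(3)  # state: {1, 9, 96}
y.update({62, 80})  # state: {1, 9, 62, 80, 96}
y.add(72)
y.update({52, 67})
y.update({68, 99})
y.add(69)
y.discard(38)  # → {1, 9, 52, 62, 67, 68, 69, 72, 80, 96, 99}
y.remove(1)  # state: {9, 52, 62, 67, 68, 69, 72, 80, 96, 99}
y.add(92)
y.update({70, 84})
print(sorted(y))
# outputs [9, 52, 62, 67, 68, 69, 70, 72, 80, 84, 92, 96, 99]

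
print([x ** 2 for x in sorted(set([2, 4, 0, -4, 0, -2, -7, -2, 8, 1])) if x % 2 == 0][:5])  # [16, 4, 0, 4, 16]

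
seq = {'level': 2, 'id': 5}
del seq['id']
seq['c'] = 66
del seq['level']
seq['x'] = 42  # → {'c': 66, 'x': 42}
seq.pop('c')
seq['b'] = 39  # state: {'x': 42, 'b': 39}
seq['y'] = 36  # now {'x': 42, 'b': 39, 'y': 36}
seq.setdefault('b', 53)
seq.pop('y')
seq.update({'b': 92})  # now {'x': 42, 'b': 92}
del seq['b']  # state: {'x': 42}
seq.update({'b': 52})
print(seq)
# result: {'x': 42, 'b': 52}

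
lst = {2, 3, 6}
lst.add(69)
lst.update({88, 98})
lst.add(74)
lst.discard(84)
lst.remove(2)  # {3, 6, 69, 74, 88, 98}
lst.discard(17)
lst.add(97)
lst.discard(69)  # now {3, 6, 74, 88, 97, 98}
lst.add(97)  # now {3, 6, 74, 88, 97, 98}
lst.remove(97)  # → {3, 6, 74, 88, 98}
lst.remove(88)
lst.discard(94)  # {3, 6, 74, 98}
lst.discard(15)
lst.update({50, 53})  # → {3, 6, 50, 53, 74, 98}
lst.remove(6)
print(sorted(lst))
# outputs [3, 50, 53, 74, 98]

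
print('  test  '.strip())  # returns test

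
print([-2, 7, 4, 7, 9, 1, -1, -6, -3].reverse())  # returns None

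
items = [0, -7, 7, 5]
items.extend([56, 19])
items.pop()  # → 19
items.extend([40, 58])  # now [0, -7, 7, 5, 56, 40, 58]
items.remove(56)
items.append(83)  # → [0, -7, 7, 5, 40, 58, 83]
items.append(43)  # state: [0, -7, 7, 5, 40, 58, 83, 43]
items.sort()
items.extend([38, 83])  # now [-7, 0, 5, 7, 40, 43, 58, 83, 38, 83]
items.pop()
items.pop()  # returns 38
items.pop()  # 83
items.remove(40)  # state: [-7, 0, 5, 7, 43, 58]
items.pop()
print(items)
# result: [-7, 0, 5, 7, 43]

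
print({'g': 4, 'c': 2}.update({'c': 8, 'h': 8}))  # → None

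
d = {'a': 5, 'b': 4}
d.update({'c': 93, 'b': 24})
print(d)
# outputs {'a': 5, 'b': 24, 'c': 93}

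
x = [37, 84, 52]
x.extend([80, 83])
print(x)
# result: [37, 84, 52, 80, 83]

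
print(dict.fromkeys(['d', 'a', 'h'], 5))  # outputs {'d': 5, 'a': 5, 'h': 5}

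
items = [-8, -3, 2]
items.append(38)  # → [-8, -3, 2, 38]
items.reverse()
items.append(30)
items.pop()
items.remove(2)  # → [38, -3, -8]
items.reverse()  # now [-8, -3, 38]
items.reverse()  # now [38, -3, -8]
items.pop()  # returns -8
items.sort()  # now [-3, 38]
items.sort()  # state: [-3, 38]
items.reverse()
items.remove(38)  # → [-3]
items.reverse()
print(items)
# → [-3]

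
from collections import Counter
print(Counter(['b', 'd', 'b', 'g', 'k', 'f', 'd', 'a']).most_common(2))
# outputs [('b', 2), ('d', 2)]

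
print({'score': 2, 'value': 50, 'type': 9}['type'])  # 9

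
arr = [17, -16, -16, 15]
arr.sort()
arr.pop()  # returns 17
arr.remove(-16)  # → [-16, 15]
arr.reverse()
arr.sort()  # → [-16, 15]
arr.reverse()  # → [15, -16]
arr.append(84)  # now [15, -16, 84]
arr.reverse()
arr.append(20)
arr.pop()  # 20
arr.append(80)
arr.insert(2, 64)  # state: [84, -16, 64, 15, 80]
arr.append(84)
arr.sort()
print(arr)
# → [-16, 15, 64, 80, 84, 84]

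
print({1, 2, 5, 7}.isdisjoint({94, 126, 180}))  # True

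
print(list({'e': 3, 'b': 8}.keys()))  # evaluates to ['e', 'b']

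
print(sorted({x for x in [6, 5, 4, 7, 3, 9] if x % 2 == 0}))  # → [4, 6]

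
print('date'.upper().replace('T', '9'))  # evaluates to DA9E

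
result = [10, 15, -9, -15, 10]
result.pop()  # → 10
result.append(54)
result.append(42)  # [10, 15, -9, -15, 54, 42]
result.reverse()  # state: [42, 54, -15, -9, 15, 10]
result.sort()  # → [-15, -9, 10, 15, 42, 54]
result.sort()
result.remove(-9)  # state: [-15, 10, 15, 42, 54]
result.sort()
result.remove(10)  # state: [-15, 15, 42, 54]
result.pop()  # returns 54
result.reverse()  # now [42, 15, -15]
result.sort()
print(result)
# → [-15, 15, 42]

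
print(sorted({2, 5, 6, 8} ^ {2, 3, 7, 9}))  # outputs [3, 5, 6, 7, 8, 9]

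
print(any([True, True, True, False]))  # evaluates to True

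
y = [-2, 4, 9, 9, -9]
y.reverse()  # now [-9, 9, 9, 4, -2]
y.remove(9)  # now [-9, 9, 4, -2]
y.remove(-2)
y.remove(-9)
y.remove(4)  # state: [9]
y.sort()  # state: [9]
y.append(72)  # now [9, 72]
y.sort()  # [9, 72]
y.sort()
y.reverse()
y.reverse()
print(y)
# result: [9, 72]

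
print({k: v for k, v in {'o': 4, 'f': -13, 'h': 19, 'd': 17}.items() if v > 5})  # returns {'h': 19, 'd': 17}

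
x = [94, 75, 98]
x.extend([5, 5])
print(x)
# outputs [94, 75, 98, 5, 5]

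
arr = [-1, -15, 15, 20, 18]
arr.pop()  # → 18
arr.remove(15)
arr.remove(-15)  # [-1, 20]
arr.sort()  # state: [-1, 20]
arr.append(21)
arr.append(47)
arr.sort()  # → [-1, 20, 21, 47]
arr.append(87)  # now [-1, 20, 21, 47, 87]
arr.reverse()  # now [87, 47, 21, 20, -1]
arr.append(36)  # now [87, 47, 21, 20, -1, 36]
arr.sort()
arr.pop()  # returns 87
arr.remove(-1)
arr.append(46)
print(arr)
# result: [20, 21, 36, 47, 46]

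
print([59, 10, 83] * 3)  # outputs [59, 10, 83, 59, 10, 83, 59, 10, 83]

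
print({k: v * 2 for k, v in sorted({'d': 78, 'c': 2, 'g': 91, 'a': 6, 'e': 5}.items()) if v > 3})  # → {'a': 12, 'd': 156, 'e': 10, 'g': 182}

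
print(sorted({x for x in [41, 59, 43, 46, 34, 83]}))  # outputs [34, 41, 43, 46, 59, 83]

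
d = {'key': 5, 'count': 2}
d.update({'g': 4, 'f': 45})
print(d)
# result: {'key': 5, 'count': 2, 'g': 4, 'f': 45}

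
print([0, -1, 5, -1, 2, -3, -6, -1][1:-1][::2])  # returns [-1, -1, -3]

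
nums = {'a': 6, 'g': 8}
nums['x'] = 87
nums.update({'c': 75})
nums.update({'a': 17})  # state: {'a': 17, 'g': 8, 'x': 87, 'c': 75}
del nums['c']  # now {'a': 17, 'g': 8, 'x': 87}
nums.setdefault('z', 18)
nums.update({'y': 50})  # {'a': 17, 'g': 8, 'x': 87, 'z': 18, 'y': 50}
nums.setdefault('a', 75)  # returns 17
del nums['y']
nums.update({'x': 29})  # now {'a': 17, 'g': 8, 'x': 29, 'z': 18}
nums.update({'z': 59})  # {'a': 17, 'g': 8, 'x': 29, 'z': 59}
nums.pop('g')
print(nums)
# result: {'a': 17, 'x': 29, 'z': 59}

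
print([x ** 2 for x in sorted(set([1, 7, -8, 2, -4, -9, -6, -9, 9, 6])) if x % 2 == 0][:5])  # [64, 36, 16, 4, 36]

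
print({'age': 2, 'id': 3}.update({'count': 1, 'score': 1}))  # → None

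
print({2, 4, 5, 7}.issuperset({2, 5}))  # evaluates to True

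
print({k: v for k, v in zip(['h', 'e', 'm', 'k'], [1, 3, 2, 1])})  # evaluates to {'h': 1, 'e': 3, 'm': 2, 'k': 1}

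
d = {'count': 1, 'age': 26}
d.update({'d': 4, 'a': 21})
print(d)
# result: {'count': 1, 'age': 26, 'd': 4, 'a': 21}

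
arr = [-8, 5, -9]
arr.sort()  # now [-9, -8, 5]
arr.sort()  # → [-9, -8, 5]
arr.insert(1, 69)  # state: [-9, 69, -8, 5]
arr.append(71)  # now [-9, 69, -8, 5, 71]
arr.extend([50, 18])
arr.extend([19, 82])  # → [-9, 69, -8, 5, 71, 50, 18, 19, 82]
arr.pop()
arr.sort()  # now [-9, -8, 5, 18, 19, 50, 69, 71]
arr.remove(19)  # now [-9, -8, 5, 18, 50, 69, 71]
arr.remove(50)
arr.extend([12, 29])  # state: [-9, -8, 5, 18, 69, 71, 12, 29]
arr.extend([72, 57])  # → [-9, -8, 5, 18, 69, 71, 12, 29, 72, 57]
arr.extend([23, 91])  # [-9, -8, 5, 18, 69, 71, 12, 29, 72, 57, 23, 91]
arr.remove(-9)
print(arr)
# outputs [-8, 5, 18, 69, 71, 12, 29, 72, 57, 23, 91]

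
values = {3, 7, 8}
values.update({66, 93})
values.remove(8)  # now {3, 7, 66, 93}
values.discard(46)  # {3, 7, 66, 93}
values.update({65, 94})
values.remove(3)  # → {7, 65, 66, 93, 94}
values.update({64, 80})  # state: {7, 64, 65, 66, 80, 93, 94}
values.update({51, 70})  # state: {7, 51, 64, 65, 66, 70, 80, 93, 94}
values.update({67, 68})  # {7, 51, 64, 65, 66, 67, 68, 70, 80, 93, 94}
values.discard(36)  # {7, 51, 64, 65, 66, 67, 68, 70, 80, 93, 94}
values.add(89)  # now {7, 51, 64, 65, 66, 67, 68, 70, 80, 89, 93, 94}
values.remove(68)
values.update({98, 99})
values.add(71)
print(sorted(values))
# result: [7, 51, 64, 65, 66, 67, 70, 71, 80, 89, 93, 94, 98, 99]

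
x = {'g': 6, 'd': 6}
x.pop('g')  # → 6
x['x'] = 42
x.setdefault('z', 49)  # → 49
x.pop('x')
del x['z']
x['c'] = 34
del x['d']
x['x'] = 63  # {'c': 34, 'x': 63}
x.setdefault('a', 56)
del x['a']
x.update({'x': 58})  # {'c': 34, 'x': 58}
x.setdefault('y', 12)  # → 12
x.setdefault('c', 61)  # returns 34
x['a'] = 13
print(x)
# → {'c': 34, 'x': 58, 'y': 12, 'a': 13}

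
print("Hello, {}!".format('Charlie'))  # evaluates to Hello, Charlie!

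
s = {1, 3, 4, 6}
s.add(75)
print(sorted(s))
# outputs [1, 3, 4, 6, 75]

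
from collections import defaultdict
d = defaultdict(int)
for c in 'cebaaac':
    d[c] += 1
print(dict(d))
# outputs {'c': 2, 'e': 1, 'b': 1, 'a': 3}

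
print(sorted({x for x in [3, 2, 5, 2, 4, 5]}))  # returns [2, 3, 4, 5]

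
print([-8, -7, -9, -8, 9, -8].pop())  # -8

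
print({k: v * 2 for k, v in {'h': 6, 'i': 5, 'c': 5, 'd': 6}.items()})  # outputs {'h': 12, 'i': 10, 'c': 10, 'd': 12}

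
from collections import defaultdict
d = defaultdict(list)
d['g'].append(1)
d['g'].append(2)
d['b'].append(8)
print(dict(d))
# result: {'g': [1, 2], 'b': [8]}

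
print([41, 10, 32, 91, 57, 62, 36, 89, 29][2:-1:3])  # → [32, 62]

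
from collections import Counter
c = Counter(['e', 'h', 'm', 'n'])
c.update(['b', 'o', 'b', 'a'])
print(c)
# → Counter({'b': 2, 'e': 1, 'h': 1, 'm': 1, 'n': 1, 'o': 1, 'a': 1})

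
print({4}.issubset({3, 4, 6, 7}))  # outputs True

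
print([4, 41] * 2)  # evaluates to [4, 41, 4, 41]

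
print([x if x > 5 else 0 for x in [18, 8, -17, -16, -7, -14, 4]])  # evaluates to [18, 8, 0, 0, 0, 0, 0]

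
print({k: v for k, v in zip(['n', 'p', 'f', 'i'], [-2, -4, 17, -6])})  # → {'n': -2, 'p': -4, 'f': 17, 'i': -6}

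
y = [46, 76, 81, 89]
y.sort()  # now [46, 76, 81, 89]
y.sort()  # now [46, 76, 81, 89]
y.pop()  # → 89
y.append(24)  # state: [46, 76, 81, 24]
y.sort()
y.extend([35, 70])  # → [24, 46, 76, 81, 35, 70]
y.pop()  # 70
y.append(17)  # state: [24, 46, 76, 81, 35, 17]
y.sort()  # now [17, 24, 35, 46, 76, 81]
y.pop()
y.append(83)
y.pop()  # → 83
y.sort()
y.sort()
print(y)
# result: [17, 24, 35, 46, 76]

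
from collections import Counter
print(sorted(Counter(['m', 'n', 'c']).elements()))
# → ['c', 'm', 'n']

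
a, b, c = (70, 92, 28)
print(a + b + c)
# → 190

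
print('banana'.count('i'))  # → 0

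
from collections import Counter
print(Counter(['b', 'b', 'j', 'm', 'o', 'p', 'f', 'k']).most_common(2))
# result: [('b', 2), ('j', 1)]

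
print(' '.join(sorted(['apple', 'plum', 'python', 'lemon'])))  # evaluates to apple lemon plum python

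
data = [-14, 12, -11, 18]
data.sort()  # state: [-14, -11, 12, 18]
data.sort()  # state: [-14, -11, 12, 18]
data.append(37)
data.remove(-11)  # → [-14, 12, 18, 37]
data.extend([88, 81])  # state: [-14, 12, 18, 37, 88, 81]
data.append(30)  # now [-14, 12, 18, 37, 88, 81, 30]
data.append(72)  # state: [-14, 12, 18, 37, 88, 81, 30, 72]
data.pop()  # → 72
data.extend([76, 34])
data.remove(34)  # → [-14, 12, 18, 37, 88, 81, 30, 76]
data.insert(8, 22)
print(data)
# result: [-14, 12, 18, 37, 88, 81, 30, 76, 22]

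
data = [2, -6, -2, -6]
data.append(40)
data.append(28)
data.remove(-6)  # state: [2, -2, -6, 40, 28]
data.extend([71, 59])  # [2, -2, -6, 40, 28, 71, 59]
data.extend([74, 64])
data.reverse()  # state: [64, 74, 59, 71, 28, 40, -6, -2, 2]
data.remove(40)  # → [64, 74, 59, 71, 28, -6, -2, 2]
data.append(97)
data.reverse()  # [97, 2, -2, -6, 28, 71, 59, 74, 64]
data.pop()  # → 64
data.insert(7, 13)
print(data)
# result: [97, 2, -2, -6, 28, 71, 59, 13, 74]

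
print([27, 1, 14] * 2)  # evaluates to [27, 1, 14, 27, 1, 14]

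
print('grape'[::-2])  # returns eag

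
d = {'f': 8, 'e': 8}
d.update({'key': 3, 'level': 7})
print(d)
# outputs {'f': 8, 'e': 8, 'key': 3, 'level': 7}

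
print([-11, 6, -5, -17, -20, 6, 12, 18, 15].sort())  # None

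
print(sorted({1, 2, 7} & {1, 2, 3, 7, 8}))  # [1, 2, 7]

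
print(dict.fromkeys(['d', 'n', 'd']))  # {'d': None, 'n': None}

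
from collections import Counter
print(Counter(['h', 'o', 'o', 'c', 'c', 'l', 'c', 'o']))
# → Counter({'o': 3, 'c': 3, 'h': 1, 'l': 1})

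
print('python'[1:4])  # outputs yth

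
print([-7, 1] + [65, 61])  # [-7, 1, 65, 61]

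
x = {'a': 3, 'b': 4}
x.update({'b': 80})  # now {'a': 3, 'b': 80}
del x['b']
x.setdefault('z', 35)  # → 35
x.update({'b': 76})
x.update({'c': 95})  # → {'a': 3, 'z': 35, 'b': 76, 'c': 95}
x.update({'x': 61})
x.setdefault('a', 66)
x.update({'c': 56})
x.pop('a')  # 3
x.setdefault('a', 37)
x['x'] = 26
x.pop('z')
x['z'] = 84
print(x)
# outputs {'b': 76, 'c': 56, 'x': 26, 'a': 37, 'z': 84}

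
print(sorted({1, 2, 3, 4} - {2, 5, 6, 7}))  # [1, 3, 4]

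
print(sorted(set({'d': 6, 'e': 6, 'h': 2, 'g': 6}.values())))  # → [2, 6]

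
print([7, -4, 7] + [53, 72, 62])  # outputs [7, -4, 7, 53, 72, 62]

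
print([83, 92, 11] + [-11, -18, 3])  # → [83, 92, 11, -11, -18, 3]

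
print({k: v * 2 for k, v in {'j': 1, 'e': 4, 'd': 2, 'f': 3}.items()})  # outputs {'j': 2, 'e': 8, 'd': 4, 'f': 6}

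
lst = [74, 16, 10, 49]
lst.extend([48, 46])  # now [74, 16, 10, 49, 48, 46]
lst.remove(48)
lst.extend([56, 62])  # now [74, 16, 10, 49, 46, 56, 62]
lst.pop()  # 62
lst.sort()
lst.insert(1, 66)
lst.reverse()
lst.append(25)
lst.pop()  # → 25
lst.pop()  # 10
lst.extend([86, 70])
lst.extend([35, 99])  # [74, 56, 49, 46, 16, 66, 86, 70, 35, 99]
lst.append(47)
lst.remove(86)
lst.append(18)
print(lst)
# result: [74, 56, 49, 46, 16, 66, 70, 35, 99, 47, 18]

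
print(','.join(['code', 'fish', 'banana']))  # code,fish,banana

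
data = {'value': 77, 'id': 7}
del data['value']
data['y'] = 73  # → {'id': 7, 'y': 73}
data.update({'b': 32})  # {'id': 7, 'y': 73, 'b': 32}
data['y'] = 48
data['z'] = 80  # {'id': 7, 'y': 48, 'b': 32, 'z': 80}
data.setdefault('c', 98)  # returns 98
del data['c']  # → {'id': 7, 'y': 48, 'b': 32, 'z': 80}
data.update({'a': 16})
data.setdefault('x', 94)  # 94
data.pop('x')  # 94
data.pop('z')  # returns 80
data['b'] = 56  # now {'id': 7, 'y': 48, 'b': 56, 'a': 16}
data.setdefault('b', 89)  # 56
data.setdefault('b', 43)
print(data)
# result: {'id': 7, 'y': 48, 'b': 56, 'a': 16}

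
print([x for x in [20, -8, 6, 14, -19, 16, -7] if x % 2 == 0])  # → [20, -8, 6, 14, 16]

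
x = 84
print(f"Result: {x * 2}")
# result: Result: 168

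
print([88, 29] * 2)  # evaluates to [88, 29, 88, 29]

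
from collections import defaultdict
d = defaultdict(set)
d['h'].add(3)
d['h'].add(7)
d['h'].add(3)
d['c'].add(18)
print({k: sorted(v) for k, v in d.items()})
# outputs {'h': [3, 7], 'c': [18]}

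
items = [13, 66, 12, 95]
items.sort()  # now [12, 13, 66, 95]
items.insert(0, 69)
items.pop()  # 95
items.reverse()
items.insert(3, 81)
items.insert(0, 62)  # [62, 66, 13, 12, 81, 69]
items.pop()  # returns 69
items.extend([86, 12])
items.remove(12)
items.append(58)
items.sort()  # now [12, 13, 58, 62, 66, 81, 86]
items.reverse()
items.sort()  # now [12, 13, 58, 62, 66, 81, 86]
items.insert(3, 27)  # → [12, 13, 58, 27, 62, 66, 81, 86]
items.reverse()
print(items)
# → [86, 81, 66, 62, 27, 58, 13, 12]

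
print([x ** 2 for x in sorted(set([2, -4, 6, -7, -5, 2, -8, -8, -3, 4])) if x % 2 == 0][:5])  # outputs [64, 16, 4, 16, 36]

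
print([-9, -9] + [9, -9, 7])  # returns [-9, -9, 9, -9, 7]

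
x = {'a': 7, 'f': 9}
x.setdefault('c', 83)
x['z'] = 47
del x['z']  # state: {'a': 7, 'f': 9, 'c': 83}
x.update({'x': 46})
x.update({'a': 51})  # {'a': 51, 'f': 9, 'c': 83, 'x': 46}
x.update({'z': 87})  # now {'a': 51, 'f': 9, 'c': 83, 'x': 46, 'z': 87}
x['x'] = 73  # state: {'a': 51, 'f': 9, 'c': 83, 'x': 73, 'z': 87}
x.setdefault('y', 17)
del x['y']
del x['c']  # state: {'a': 51, 'f': 9, 'x': 73, 'z': 87}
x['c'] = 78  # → {'a': 51, 'f': 9, 'x': 73, 'z': 87, 'c': 78}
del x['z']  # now {'a': 51, 'f': 9, 'x': 73, 'c': 78}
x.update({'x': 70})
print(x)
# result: {'a': 51, 'f': 9, 'x': 70, 'c': 78}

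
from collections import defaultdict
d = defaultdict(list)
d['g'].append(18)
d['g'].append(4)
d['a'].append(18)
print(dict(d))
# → {'g': [18, 4], 'a': [18]}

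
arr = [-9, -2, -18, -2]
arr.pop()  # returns -2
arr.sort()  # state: [-18, -9, -2]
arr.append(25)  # [-18, -9, -2, 25]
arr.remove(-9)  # [-18, -2, 25]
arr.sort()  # [-18, -2, 25]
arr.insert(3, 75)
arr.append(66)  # [-18, -2, 25, 75, 66]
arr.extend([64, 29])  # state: [-18, -2, 25, 75, 66, 64, 29]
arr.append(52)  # [-18, -2, 25, 75, 66, 64, 29, 52]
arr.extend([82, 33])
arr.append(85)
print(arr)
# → [-18, -2, 25, 75, 66, 64, 29, 52, 82, 33, 85]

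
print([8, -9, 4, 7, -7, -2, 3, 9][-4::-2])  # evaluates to [-7, 4, 8]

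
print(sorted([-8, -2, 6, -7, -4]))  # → [-8, -7, -4, -2, 6]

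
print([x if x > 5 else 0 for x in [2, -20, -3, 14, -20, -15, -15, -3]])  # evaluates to [0, 0, 0, 14, 0, 0, 0, 0]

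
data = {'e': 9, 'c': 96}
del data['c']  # {'e': 9}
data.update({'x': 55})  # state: {'e': 9, 'x': 55}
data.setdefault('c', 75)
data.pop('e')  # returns 9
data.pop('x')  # 55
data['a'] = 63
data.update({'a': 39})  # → {'c': 75, 'a': 39}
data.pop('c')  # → 75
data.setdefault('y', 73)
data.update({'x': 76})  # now {'a': 39, 'y': 73, 'x': 76}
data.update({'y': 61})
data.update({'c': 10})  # {'a': 39, 'y': 61, 'x': 76, 'c': 10}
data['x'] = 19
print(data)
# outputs {'a': 39, 'y': 61, 'x': 19, 'c': 10}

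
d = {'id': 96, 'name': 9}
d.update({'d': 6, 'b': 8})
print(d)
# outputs {'id': 96, 'name': 9, 'd': 6, 'b': 8}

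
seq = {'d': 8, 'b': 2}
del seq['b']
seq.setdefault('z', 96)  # 96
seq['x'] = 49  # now {'d': 8, 'z': 96, 'x': 49}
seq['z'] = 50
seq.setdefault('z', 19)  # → 50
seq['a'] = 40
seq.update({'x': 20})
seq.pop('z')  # 50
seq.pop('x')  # 20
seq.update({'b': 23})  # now {'d': 8, 'a': 40, 'b': 23}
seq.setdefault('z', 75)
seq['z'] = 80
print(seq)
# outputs {'d': 8, 'a': 40, 'b': 23, 'z': 80}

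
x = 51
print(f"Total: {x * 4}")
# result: Total: 204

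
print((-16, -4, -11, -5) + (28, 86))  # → (-16, -4, -11, -5, 28, 86)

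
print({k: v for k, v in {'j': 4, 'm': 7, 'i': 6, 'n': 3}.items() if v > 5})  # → {'m': 7, 'i': 6}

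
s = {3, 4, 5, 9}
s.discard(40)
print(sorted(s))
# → [3, 4, 5, 9]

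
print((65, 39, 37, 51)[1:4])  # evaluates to (39, 37, 51)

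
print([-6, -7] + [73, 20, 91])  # [-6, -7, 73, 20, 91]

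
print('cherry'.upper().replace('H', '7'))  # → C7ERRY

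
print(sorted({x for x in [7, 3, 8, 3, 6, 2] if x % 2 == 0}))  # [2, 6, 8]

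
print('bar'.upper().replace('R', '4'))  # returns BA4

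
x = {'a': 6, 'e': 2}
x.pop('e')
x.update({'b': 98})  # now {'a': 6, 'b': 98}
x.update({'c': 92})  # {'a': 6, 'b': 98, 'c': 92}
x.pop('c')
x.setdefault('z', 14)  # 14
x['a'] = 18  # {'a': 18, 'b': 98, 'z': 14}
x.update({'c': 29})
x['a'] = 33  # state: {'a': 33, 'b': 98, 'z': 14, 'c': 29}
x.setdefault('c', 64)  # 29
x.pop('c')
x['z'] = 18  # {'a': 33, 'b': 98, 'z': 18}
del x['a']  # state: {'b': 98, 'z': 18}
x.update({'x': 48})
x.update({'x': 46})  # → {'b': 98, 'z': 18, 'x': 46}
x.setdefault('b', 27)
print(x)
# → {'b': 98, 'z': 18, 'x': 46}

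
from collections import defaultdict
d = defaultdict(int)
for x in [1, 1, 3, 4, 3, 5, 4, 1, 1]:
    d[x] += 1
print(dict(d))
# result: {1: 4, 3: 2, 4: 2, 5: 1}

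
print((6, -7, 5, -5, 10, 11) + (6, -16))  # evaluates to (6, -7, 5, -5, 10, 11, 6, -16)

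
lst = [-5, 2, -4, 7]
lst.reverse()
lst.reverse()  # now [-5, 2, -4, 7]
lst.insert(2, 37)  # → [-5, 2, 37, -4, 7]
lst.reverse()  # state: [7, -4, 37, 2, -5]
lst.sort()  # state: [-5, -4, 2, 7, 37]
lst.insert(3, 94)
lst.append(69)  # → [-5, -4, 2, 94, 7, 37, 69]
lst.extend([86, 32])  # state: [-5, -4, 2, 94, 7, 37, 69, 86, 32]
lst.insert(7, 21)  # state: [-5, -4, 2, 94, 7, 37, 69, 21, 86, 32]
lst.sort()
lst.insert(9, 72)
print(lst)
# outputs [-5, -4, 2, 7, 21, 32, 37, 69, 86, 72, 94]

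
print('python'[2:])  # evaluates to thon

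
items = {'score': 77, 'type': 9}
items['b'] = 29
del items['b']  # {'score': 77, 'type': 9}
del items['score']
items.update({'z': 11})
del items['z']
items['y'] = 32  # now {'type': 9, 'y': 32}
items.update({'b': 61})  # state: {'type': 9, 'y': 32, 'b': 61}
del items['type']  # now {'y': 32, 'b': 61}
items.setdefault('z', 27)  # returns 27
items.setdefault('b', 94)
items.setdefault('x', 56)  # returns 56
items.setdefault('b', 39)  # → 61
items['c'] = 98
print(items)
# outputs {'y': 32, 'b': 61, 'z': 27, 'x': 56, 'c': 98}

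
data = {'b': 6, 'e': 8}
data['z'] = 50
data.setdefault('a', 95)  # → 95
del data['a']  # {'b': 6, 'e': 8, 'z': 50}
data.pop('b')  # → 6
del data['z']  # {'e': 8}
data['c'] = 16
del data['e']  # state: {'c': 16}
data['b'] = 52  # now {'c': 16, 'b': 52}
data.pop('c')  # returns 16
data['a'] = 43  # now {'b': 52, 'a': 43}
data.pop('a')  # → 43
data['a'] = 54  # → {'b': 52, 'a': 54}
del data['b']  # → {'a': 54}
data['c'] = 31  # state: {'a': 54, 'c': 31}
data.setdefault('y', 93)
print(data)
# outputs {'a': 54, 'c': 31, 'y': 93}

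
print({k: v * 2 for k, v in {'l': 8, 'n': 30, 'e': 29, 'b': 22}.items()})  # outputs {'l': 16, 'n': 60, 'e': 58, 'b': 44}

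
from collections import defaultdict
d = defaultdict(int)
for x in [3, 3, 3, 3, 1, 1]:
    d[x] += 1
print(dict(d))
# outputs {3: 4, 1: 2}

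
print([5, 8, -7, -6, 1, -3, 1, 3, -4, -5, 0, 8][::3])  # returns [5, -6, 1, -5]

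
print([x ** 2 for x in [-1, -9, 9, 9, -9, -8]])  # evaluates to [1, 81, 81, 81, 81, 64]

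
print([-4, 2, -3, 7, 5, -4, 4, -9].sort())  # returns None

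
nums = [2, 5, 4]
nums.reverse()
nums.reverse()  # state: [2, 5, 4]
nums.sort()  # [2, 4, 5]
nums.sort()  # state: [2, 4, 5]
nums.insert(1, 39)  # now [2, 39, 4, 5]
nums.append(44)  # [2, 39, 4, 5, 44]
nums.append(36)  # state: [2, 39, 4, 5, 44, 36]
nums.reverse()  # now [36, 44, 5, 4, 39, 2]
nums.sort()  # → [2, 4, 5, 36, 39, 44]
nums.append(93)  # [2, 4, 5, 36, 39, 44, 93]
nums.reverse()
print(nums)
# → [93, 44, 39, 36, 5, 4, 2]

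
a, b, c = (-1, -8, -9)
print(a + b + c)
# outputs -18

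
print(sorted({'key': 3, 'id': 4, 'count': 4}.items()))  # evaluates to [('count', 4), ('id', 4), ('key', 3)]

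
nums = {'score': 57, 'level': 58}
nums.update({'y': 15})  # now {'score': 57, 'level': 58, 'y': 15}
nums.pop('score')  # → 57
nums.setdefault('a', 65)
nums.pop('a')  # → 65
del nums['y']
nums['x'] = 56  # {'level': 58, 'x': 56}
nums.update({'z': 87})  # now {'level': 58, 'x': 56, 'z': 87}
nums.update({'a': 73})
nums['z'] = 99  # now {'level': 58, 'x': 56, 'z': 99, 'a': 73}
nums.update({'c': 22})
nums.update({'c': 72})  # {'level': 58, 'x': 56, 'z': 99, 'a': 73, 'c': 72}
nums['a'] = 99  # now {'level': 58, 'x': 56, 'z': 99, 'a': 99, 'c': 72}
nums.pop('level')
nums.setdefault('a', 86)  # 99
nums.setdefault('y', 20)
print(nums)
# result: {'x': 56, 'z': 99, 'a': 99, 'c': 72, 'y': 20}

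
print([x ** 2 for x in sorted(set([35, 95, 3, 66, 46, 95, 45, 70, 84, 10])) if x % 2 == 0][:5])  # [100, 2116, 4356, 4900, 7056]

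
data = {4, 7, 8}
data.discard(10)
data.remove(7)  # {4, 8}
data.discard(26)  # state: {4, 8}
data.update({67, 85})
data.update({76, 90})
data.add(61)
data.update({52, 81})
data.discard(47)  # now {4, 8, 52, 61, 67, 76, 81, 85, 90}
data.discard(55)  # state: {4, 8, 52, 61, 67, 76, 81, 85, 90}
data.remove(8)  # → {4, 52, 61, 67, 76, 81, 85, 90}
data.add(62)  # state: {4, 52, 61, 62, 67, 76, 81, 85, 90}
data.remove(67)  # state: {4, 52, 61, 62, 76, 81, 85, 90}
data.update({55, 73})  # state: {4, 52, 55, 61, 62, 73, 76, 81, 85, 90}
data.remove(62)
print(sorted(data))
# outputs [4, 52, 55, 61, 73, 76, 81, 85, 90]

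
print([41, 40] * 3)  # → [41, 40, 41, 40, 41, 40]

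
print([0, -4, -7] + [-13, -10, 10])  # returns [0, -4, -7, -13, -10, 10]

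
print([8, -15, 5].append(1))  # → None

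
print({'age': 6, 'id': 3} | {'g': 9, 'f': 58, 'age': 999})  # {'age': 999, 'id': 3, 'g': 9, 'f': 58}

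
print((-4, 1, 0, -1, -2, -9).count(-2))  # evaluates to 1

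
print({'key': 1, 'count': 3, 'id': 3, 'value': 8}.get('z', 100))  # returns 100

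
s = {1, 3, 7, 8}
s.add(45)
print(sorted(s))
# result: [1, 3, 7, 8, 45]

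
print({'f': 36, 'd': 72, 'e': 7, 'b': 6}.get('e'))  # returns 7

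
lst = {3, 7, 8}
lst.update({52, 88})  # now {3, 7, 8, 52, 88}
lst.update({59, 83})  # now {3, 7, 8, 52, 59, 83, 88}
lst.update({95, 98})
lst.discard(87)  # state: {3, 7, 8, 52, 59, 83, 88, 95, 98}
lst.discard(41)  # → {3, 7, 8, 52, 59, 83, 88, 95, 98}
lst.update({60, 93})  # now {3, 7, 8, 52, 59, 60, 83, 88, 93, 95, 98}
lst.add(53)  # {3, 7, 8, 52, 53, 59, 60, 83, 88, 93, 95, 98}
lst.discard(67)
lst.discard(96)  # {3, 7, 8, 52, 53, 59, 60, 83, 88, 93, 95, 98}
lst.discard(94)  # {3, 7, 8, 52, 53, 59, 60, 83, 88, 93, 95, 98}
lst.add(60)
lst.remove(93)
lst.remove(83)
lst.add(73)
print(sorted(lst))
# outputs [3, 7, 8, 52, 53, 59, 60, 73, 88, 95, 98]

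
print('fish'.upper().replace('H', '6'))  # FIS6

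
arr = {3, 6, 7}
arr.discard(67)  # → {3, 6, 7}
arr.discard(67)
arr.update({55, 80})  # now {3, 6, 7, 55, 80}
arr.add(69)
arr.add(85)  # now {3, 6, 7, 55, 69, 80, 85}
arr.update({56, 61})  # {3, 6, 7, 55, 56, 61, 69, 80, 85}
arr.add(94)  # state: {3, 6, 7, 55, 56, 61, 69, 80, 85, 94}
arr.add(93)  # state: {3, 6, 7, 55, 56, 61, 69, 80, 85, 93, 94}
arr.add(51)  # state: {3, 6, 7, 51, 55, 56, 61, 69, 80, 85, 93, 94}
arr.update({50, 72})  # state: {3, 6, 7, 50, 51, 55, 56, 61, 69, 72, 80, 85, 93, 94}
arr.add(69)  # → {3, 6, 7, 50, 51, 55, 56, 61, 69, 72, 80, 85, 93, 94}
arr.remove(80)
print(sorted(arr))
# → [3, 6, 7, 50, 51, 55, 56, 61, 69, 72, 85, 93, 94]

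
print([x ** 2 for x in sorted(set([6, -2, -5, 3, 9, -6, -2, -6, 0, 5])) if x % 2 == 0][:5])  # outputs [36, 4, 0, 36]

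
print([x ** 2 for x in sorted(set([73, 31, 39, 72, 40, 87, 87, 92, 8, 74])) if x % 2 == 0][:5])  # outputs [64, 1600, 5184, 5476, 8464]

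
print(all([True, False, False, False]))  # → False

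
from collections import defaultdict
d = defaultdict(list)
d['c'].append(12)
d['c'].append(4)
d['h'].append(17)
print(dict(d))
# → {'c': [12, 4], 'h': [17]}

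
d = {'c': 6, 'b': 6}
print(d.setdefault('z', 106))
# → 106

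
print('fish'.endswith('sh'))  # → True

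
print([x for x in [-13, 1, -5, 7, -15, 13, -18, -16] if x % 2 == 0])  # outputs [-18, -16]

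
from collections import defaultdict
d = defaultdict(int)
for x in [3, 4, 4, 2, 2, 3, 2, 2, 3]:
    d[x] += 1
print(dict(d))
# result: {3: 3, 4: 2, 2: 4}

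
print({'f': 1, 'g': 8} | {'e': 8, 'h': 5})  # {'f': 1, 'g': 8, 'e': 8, 'h': 5}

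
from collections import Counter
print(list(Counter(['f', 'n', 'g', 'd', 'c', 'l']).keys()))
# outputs ['f', 'n', 'g', 'd', 'c', 'l']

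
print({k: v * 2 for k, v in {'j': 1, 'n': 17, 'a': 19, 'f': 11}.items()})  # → {'j': 2, 'n': 34, 'a': 38, 'f': 22}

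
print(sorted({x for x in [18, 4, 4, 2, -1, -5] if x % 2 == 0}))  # [2, 4, 18]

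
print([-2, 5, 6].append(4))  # None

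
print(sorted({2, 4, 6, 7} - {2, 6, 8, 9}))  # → [4, 7]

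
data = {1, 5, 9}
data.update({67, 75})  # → {1, 5, 9, 67, 75}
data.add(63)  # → {1, 5, 9, 63, 67, 75}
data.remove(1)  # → {5, 9, 63, 67, 75}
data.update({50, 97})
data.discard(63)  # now {5, 9, 50, 67, 75, 97}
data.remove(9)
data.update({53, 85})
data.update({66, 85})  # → {5, 50, 53, 66, 67, 75, 85, 97}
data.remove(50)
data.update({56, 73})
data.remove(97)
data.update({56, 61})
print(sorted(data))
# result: [5, 53, 56, 61, 66, 67, 73, 75, 85]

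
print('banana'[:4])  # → bana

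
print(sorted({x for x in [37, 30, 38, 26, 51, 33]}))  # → [26, 30, 33, 37, 38, 51]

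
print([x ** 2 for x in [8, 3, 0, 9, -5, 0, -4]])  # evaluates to [64, 9, 0, 81, 25, 0, 16]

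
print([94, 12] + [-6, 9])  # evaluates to [94, 12, -6, 9]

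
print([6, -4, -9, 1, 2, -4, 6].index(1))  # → 3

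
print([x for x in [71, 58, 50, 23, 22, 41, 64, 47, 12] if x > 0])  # [71, 58, 50, 23, 22, 41, 64, 47, 12]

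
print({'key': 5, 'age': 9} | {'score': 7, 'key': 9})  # {'key': 9, 'age': 9, 'score': 7}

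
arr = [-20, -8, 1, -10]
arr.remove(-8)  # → [-20, 1, -10]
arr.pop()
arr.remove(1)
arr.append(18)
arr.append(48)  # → [-20, 18, 48]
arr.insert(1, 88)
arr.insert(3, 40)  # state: [-20, 88, 18, 40, 48]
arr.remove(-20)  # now [88, 18, 40, 48]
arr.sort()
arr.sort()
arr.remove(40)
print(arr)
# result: [18, 48, 88]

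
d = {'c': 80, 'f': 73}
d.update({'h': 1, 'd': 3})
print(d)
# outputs {'c': 80, 'f': 73, 'h': 1, 'd': 3}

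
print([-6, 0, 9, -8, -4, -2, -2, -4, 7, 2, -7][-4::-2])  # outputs [-4, -2, -8, 0]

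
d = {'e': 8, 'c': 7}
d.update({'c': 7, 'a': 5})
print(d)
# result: {'e': 8, 'c': 7, 'a': 5}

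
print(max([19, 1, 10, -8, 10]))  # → 19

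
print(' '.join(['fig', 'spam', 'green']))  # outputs fig spam green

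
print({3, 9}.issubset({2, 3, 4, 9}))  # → True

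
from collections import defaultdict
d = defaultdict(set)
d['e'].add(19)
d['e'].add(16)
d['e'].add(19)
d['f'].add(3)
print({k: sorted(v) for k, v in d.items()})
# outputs {'e': [16, 19], 'f': [3]}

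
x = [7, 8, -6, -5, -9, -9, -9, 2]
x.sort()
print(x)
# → [-9, -9, -9, -6, -5, 2, 7, 8]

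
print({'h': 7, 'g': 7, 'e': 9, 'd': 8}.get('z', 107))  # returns 107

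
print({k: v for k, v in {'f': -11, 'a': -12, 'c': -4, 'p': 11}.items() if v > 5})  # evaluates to {'p': 11}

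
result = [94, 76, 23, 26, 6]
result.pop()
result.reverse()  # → [26, 23, 76, 94]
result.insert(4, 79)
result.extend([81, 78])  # [26, 23, 76, 94, 79, 81, 78]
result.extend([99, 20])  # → [26, 23, 76, 94, 79, 81, 78, 99, 20]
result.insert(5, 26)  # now [26, 23, 76, 94, 79, 26, 81, 78, 99, 20]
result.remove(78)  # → [26, 23, 76, 94, 79, 26, 81, 99, 20]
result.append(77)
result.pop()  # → 77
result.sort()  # [20, 23, 26, 26, 76, 79, 81, 94, 99]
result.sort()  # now [20, 23, 26, 26, 76, 79, 81, 94, 99]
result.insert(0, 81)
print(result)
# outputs [81, 20, 23, 26, 26, 76, 79, 81, 94, 99]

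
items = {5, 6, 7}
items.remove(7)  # {5, 6}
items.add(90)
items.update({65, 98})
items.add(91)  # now {5, 6, 65, 90, 91, 98}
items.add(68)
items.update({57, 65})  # {5, 6, 57, 65, 68, 90, 91, 98}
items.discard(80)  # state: {5, 6, 57, 65, 68, 90, 91, 98}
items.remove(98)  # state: {5, 6, 57, 65, 68, 90, 91}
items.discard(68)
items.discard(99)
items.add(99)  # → {5, 6, 57, 65, 90, 91, 99}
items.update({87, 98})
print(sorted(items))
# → [5, 6, 57, 65, 87, 90, 91, 98, 99]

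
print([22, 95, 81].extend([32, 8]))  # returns None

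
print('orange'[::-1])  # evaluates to egnaro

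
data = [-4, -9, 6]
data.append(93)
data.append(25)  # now [-4, -9, 6, 93, 25]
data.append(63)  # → [-4, -9, 6, 93, 25, 63]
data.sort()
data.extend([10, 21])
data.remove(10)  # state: [-9, -4, 6, 25, 63, 93, 21]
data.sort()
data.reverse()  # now [93, 63, 25, 21, 6, -4, -9]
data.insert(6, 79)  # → [93, 63, 25, 21, 6, -4, 79, -9]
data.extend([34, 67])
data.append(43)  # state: [93, 63, 25, 21, 6, -4, 79, -9, 34, 67, 43]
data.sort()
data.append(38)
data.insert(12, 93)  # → [-9, -4, 6, 21, 25, 34, 43, 63, 67, 79, 93, 38, 93]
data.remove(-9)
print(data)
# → [-4, 6, 21, 25, 34, 43, 63, 67, 79, 93, 38, 93]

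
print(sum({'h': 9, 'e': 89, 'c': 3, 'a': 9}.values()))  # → 110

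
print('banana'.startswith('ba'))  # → True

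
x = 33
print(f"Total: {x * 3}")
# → Total: 99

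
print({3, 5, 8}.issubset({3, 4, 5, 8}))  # True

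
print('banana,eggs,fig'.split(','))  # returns ['banana', 'eggs', 'fig']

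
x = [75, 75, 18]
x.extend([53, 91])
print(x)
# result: [75, 75, 18, 53, 91]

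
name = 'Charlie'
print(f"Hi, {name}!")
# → Hi, Charlie!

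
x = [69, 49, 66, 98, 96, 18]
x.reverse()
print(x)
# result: [18, 96, 98, 66, 49, 69]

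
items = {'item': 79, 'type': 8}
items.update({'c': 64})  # {'item': 79, 'type': 8, 'c': 64}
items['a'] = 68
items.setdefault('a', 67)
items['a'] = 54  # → {'item': 79, 'type': 8, 'c': 64, 'a': 54}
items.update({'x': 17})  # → {'item': 79, 'type': 8, 'c': 64, 'a': 54, 'x': 17}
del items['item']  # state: {'type': 8, 'c': 64, 'a': 54, 'x': 17}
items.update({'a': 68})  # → {'type': 8, 'c': 64, 'a': 68, 'x': 17}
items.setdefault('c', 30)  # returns 64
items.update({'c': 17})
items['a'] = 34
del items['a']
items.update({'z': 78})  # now {'type': 8, 'c': 17, 'x': 17, 'z': 78}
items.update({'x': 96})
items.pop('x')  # 96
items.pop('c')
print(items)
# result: {'type': 8, 'z': 78}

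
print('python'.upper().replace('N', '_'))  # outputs PYTHO_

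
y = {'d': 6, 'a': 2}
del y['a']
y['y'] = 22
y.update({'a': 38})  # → {'d': 6, 'y': 22, 'a': 38}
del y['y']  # {'d': 6, 'a': 38}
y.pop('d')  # 6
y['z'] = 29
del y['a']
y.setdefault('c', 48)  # 48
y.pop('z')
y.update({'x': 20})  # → {'c': 48, 'x': 20}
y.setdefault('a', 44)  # 44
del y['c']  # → {'x': 20, 'a': 44}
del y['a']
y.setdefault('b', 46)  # 46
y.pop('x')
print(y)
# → {'b': 46}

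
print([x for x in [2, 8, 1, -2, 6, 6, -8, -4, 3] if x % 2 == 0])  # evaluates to [2, 8, -2, 6, 6, -8, -4]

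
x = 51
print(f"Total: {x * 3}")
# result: Total: 153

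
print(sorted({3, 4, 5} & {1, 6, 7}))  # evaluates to []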